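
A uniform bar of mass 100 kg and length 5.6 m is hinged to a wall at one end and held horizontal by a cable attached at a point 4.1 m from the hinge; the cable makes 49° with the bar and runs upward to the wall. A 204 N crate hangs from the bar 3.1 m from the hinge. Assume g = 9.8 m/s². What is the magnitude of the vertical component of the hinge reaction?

Take torques about the hinge: T sin 49° · 4.1 = 100×9.8×2.8 + 204×3.1 = 3376.4 N·m.
So T = 3376.4 / (0.7547 × 4.1) = 1091.2 N.
ΣF_y = 0: H_y = (100×9.8 + 204) − T sin 49° = 1184 − 823.51 = 360.49 N.

|H_y| ≈ 360 N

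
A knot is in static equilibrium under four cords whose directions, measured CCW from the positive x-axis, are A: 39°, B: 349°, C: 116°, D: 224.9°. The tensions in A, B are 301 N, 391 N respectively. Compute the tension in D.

T_D ≈ 640 N

Resolve: ΣF_x = 301 cos 39° + 391 cos 349° + T_C cos 116° + T_D cos 224.9° = 0.
        ΣF_y = 301 sin 39° + 391 sin 349° + T_C sin 116° + T_D sin 224.9° = 0.
The known terms sum to (617.7, 114.8) N, so -0.4384 T_C − 0.7083 T_D = -617.7 and 0.8988 T_C − 0.7059 T_D = -114.8.
Solving simultaneously: T_C = 374.9 N, T_D = 640.1 N.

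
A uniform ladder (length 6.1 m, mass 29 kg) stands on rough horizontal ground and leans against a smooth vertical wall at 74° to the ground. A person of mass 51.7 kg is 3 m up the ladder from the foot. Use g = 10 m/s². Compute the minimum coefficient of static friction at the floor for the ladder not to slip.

ΣF_y = 0: N_floor = 29×10 + 51.7×10 = 807 N.
Torques about the foot: N_wall · 6.1 sin 74° = 29×10×3.05 cos 74° + 51.7×10×3 cos 74° → N_wall = 114.49 N.
ΣF_x = 0: f_floor = N_wall = 114.49 N.
μ_min = f_floor / N_floor = 114.49 / 807 = 0.1419.

μ_min ≈ 0.142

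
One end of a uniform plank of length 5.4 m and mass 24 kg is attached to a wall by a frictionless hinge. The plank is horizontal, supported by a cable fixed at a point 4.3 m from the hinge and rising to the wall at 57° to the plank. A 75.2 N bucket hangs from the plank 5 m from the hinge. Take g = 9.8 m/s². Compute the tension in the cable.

Take torques about the hinge: T sin 57° · 4.3 = 24×9.8×2.7 + 75.2×5 = 1011 N·m.
So T = 1011 / (0.8387 × 4.3) = 280.36 N.

T ≈ 280 N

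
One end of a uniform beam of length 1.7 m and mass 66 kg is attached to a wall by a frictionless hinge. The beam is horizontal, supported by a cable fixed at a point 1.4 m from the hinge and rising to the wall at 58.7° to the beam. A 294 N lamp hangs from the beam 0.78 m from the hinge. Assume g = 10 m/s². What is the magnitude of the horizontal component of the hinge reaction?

H_x ≈ 343 N

Take torques about the hinge: T sin 58.7° · 1.4 = 66×10×0.85 + 294×0.78 = 790.32 N·m.
So T = 790.32 / (0.8545 × 1.4) = 660.67 N.
ΣF_x = 0: H_x = T cos 58.7° = 343.23 N.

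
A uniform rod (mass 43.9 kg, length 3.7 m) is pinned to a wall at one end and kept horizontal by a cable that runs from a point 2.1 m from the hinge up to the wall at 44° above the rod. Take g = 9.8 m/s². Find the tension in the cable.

Take torques about the hinge: T sin 44° · 2.1 = 43.9×9.8×1.85 = 795.91 N·m.
So T = 795.91 / (0.6947 × 2.1) = 545.6 N.

T ≈ 546 N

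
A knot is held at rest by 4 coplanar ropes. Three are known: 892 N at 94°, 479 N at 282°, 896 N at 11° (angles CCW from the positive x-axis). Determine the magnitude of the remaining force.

Sum the known components: ΣF_x = 916.9 N, ΣF_y = 592.3 N.
For equilibrium the remaining force must supply (−ΣF_x, −ΣF_y) = (-916.9, -592.3) N.
Magnitude = √((-916.9)² + (-592.3)²) = 1092 N; direction = atan2(-592.3, -916.9) = 212.9°.

F ≈ 1090 N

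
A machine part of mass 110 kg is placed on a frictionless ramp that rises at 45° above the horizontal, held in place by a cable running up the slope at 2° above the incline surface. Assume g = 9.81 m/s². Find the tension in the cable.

T ≈ 764 N

Take axes along and perpendicular to the incline. Weight components: W sin 45° = 763 N down-slope, W cos 45° = 763 N into the surface.
Along incline: T cos 2° = W sin 45° → T = 763.5 N.
Perpendicular: N = W cos 45° − T sin 2° = 736.4 N.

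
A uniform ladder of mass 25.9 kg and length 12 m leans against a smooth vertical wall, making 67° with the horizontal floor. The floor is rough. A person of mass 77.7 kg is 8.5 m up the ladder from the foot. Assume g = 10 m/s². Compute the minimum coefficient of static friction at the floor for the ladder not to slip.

μ_min ≈ 0.279

ΣF_y = 0: N_floor = 25.9×10 + 77.7×10 = 1036 N.
Torques about the foot: N_wall · 12 sin 67° = 25.9×10×6 cos 67° + 77.7×10×8.5 cos 67° → N_wall = 288.59 N.
ΣF_x = 0: f_floor = N_wall = 288.59 N.
μ_min = f_floor / N_floor = 288.59 / 1036 = 0.2786.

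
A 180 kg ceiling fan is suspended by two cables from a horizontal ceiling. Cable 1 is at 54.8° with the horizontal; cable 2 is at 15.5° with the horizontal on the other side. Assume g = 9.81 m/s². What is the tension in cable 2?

T_2 ≈ 1080 N

Weight W = 180 × 9.81 = 1766 N acts straight down.
Horizontal: T_1 cos 54.8° = T_2 cos 15.5°  →  T_1 = 1.672 T_2.
Vertical: T_1 sin 54.8° + T_2 sin 15.5° = 1766.
Substituting the horizontal relation into the vertical equation gives 1.633 T_2 = 1766, so T_2 = 1081 N.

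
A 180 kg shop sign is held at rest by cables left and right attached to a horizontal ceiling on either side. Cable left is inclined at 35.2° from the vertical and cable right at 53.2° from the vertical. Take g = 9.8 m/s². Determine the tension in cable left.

Angles from the horizontal: cable left is 90° − 35.2° = 54.8°, cable right is 90° − 53.2° = 36.8°.
Weight W = 180 × 9.8 = 1764 N acts straight down.
Horizontal: T_left cos 54.8° = T_right cos 36.8°  →  T_right = 0.7199 T_left.
Vertical: T_left sin 54.8° + T_right sin 36.8° = 1764.
Substituting the horizontal relation into the vertical equation gives 1.248 T_left = 1764, so T_left = 1413 N.

T_left ≈ 1410 N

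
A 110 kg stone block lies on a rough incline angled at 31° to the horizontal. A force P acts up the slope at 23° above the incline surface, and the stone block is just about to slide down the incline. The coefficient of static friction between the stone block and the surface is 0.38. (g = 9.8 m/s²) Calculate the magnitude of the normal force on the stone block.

On the verge of sliding down the incline, friction equals μN and acts up the slope.
Perpendicular: N + P sin 23° = W cos 31° = 924 N.
Along incline: P cos 23° + μN = W sin 31° with W sin 31° = 555.2 N.
Solving the pair for P and N: P = 264.3 N, N = 820.7 N (and f = μN = 311.9 N).

N ≈ 821 N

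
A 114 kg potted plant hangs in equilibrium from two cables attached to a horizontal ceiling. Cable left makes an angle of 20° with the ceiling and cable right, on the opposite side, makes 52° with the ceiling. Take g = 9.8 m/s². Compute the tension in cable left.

T_left ≈ 723 N

Weight W = 114 × 9.8 = 1117 N acts straight down.
Horizontal: T_left cos 20° = T_right cos 52°  →  T_right = 1.526 T_left.
Vertical: T_left sin 20° + T_right sin 52° = 1117.
Substituting the horizontal relation into the vertical equation gives 1.545 T_left = 1117, so T_left = 723.2 N.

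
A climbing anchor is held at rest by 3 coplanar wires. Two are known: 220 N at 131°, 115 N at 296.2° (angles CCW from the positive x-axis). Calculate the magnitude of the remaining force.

F ≈ 113 N

Sum the known components: ΣF_x = -93.56 N, ΣF_y = 62.85 N.
For equilibrium the remaining force must supply (−ΣF_x, −ΣF_y) = (93.56, -62.85) N.
Magnitude = √((93.56)² + (-62.85)²) = 112.7 N; direction = atan2(-62.85, 93.56) = 326.1°.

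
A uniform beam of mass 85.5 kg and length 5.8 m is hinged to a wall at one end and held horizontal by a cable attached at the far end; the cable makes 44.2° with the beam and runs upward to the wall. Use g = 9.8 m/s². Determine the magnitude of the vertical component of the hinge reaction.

|H_y| ≈ 419 N

Take torques about the hinge: T sin 44.2° · 5.8 = 85.5×9.8×2.9 = 2429.9 N·m.
So T = 2429.9 / (0.6972 × 5.8) = 600.93 N.
ΣF_y = 0: H_y = (85.5×9.8) − T sin 44.2° = 837.9 − 418.95 = 418.95 N.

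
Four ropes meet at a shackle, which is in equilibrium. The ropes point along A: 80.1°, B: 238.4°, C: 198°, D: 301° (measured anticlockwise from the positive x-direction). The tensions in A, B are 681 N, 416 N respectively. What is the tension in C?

Resolve: ΣF_x = 681 cos 80.1° + 416 cos 238.4° + T_C cos 198° + T_D cos 301° = 0.
        ΣF_y = 681 sin 80.1° + 416 sin 238.4° + T_C sin 198° + T_D sin 301° = 0.
The known terms sum to (-100.9, 316.5) N, so -0.9511 T_C + 0.5150 T_D = 100.9 and -0.3090 T_C − 0.8572 T_D = -316.5.
Solving simultaneously: T_C = 78.56 N, T_D = 341 N.

T_C ≈ 78.6 N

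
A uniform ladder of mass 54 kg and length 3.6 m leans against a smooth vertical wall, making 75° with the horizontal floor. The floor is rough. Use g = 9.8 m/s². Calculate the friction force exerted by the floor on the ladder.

f ≈ 70.9 N

Torques about the foot: N_wall · 3.6 sin 75° = 54×9.8×1.8 cos 75° → N_wall = 70.899 N.
ΣF_x = 0: f_floor = N_wall = 70.899 N.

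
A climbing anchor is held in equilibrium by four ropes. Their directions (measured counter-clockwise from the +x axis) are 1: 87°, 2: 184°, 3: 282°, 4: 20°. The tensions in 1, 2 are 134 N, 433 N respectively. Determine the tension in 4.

Resolve: ΣF_x = 134 cos 87° + 433 cos 184° + T_3 cos 282° + T_4 cos 20° = 0.
        ΣF_y = 134 sin 87° + 433 sin 184° + T_3 sin 282° + T_4 sin 20° = 0.
The known terms sum to (-424.9, 103.6) N, so 0.2079 T_3 + 0.9397 T_4 = 424.9 and -0.9781 T_3 + 0.3420 T_4 = -103.6.
Solving simultaneously: T_3 = 245.1 N, T_4 = 398 N.

T_4 ≈ 398 N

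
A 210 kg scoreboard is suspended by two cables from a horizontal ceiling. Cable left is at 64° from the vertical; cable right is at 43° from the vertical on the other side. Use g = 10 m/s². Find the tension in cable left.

T_left ≈ 1500 N

Angles from the horizontal: cable left is 90° − 64° = 26°, cable right is 90° − 43° = 47°.
Weight W = 210 × 10 = 2100 N acts straight down.
Horizontal: T_left cos 26° = T_right cos 47°  →  T_right = 1.318 T_left.
Vertical: T_left sin 26° + T_right sin 47° = 2100.
Substituting the horizontal relation into the vertical equation gives 1.402 T_left = 2100, so T_left = 1498 N.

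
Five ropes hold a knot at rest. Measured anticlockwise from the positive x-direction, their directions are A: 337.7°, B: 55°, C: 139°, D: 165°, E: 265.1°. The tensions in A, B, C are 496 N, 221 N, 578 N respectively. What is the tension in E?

T_E ≈ 404 N

Resolve: ΣF_x = 496 cos 337.7° + 221 cos 55° + 578 cos 139° + T_D cos 165° + T_E cos 265.1° = 0.
        ΣF_y = 496 sin 337.7° + 221 sin 55° + 578 sin 139° + T_D sin 165° + T_E sin 265.1° = 0.
The known terms sum to (149.4, 372) N, so -0.9659 T_D − 0.0854 T_E = -149.4 and 0.2588 T_D − 0.9963 T_E = -372.
Solving simultaneously: T_D = 119 N, T_E = 404.3 N.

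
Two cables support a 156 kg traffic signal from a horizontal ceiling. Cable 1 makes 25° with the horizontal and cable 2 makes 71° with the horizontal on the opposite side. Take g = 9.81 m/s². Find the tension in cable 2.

Weight W = 156 × 9.81 = 1530 N acts straight down.
Horizontal: T_1 cos 25° = T_2 cos 71°  →  T_1 = 0.3592 T_2.
Vertical: T_1 sin 25° + T_2 sin 71° = 1530.
Substituting the horizontal relation into the vertical equation gives 1.097 T_2 = 1530, so T_2 = 1395 N.

T_2 ≈ 1390 N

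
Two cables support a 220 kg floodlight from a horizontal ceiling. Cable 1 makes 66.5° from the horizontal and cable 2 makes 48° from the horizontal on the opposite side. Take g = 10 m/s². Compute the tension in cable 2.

Weight W = 220 × 10 = 2200 N acts straight down.
Horizontal: T_1 cos 66.5° = T_2 cos 48°  →  T_1 = 1.678 T_2.
Vertical: T_1 sin 66.5° + T_2 sin 48° = 2200.
Substituting the horizontal relation into the vertical equation gives 2.282 T_2 = 2200, so T_2 = 964 N.

T_2 ≈ 964 N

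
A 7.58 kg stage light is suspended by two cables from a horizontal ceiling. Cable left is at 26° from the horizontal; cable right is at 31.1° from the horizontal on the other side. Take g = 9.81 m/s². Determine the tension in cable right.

T_right ≈ 79.6 N

Weight W = 7.58 × 9.81 = 74.36 N acts straight down.
Horizontal: T_left cos 26° = T_right cos 31.1°  →  T_left = 0.9527 T_right.
Vertical: T_left sin 26° + T_right sin 31.1° = 74.36.
Substituting the horizontal relation into the vertical equation gives 0.9342 T_right = 74.36, so T_right = 79.6 N.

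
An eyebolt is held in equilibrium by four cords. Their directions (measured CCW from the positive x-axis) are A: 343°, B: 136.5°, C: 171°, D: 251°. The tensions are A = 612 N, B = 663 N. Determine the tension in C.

T_C ≈ 8.45 N

Resolve: ΣF_x = 612 cos 343° + 663 cos 136.5° + T_C cos 171° + T_D cos 251° = 0.
        ΣF_y = 612 sin 343° + 663 sin 136.5° + T_C sin 171° + T_D sin 251° = 0.
The known terms sum to (104.3, 277.4) N, so -0.9877 T_C − 0.3256 T_D = -104.3 and 0.1564 T_C − 0.9455 T_D = -277.4.
Solving simultaneously: T_C = 8.451 N, T_D = 294.8 N.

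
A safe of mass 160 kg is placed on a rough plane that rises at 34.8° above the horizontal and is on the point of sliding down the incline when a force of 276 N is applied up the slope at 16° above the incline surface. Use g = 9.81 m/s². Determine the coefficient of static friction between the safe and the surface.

On the verge of sliding down the incline, friction is at its maximum μN and acts up the slope.
Perpendicular to incline: N = W cos 34.8° − P sin 16° = 1289 − 76.08 = 1213 N.
Along incline: P cos 16° + μN = W sin 34.8° → μ = (W sin 34.8° − P cos 16°) / N = 0.5199.

μ ≈ 0.520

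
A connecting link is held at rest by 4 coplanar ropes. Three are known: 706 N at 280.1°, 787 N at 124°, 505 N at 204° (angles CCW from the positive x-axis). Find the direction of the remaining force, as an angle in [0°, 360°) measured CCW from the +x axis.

θ ≈ 17.7°

Sum the known components: ΣF_x = -777.6 N, ΣF_y = -248 N.
For equilibrium the remaining force must supply (−ΣF_x, −ΣF_y) = (777.6, 248) N.
Magnitude = √((777.6)² + (248)²) = 816.2 N; direction = atan2(248, 777.6) = 17.7°.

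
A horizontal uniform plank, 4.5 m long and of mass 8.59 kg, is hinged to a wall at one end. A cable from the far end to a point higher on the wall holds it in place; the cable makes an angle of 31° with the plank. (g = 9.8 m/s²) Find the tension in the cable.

Take torques about the hinge: T sin 31° · 4.5 = 8.59×9.8×2.25 = 189.41 N·m.
So T = 189.41 / (0.5150 × 4.5) = 81.724 N.

T ≈ 81.7 N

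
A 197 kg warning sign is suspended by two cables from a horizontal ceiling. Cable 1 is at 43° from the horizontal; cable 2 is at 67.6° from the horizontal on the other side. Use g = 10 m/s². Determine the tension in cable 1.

Weight W = 197 × 10 = 1970 N acts straight down.
Horizontal: T_1 cos 43° = T_2 cos 67.6°  →  T_2 = 1.919 T_1.
Vertical: T_1 sin 43° + T_2 sin 67.6° = 1970.
Substituting the horizontal relation into the vertical equation gives 2.456 T_1 = 1970, so T_1 = 802 N.

T_1 ≈ 802 N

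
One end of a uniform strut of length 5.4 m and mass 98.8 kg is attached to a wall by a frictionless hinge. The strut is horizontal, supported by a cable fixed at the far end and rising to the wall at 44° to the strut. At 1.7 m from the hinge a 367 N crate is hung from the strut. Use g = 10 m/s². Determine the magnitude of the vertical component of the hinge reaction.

|H_y| ≈ 745 N

Take torques about the hinge: T sin 44° · 5.4 = 98.8×10×2.7 + 367×1.7 = 3291.5 N·m.
So T = 3291.5 / (0.6947 × 5.4) = 877.46 N.
ΣF_y = 0: H_y = (98.8×10 + 367) − T sin 44° = 1355 − 609.54 = 745.46 N.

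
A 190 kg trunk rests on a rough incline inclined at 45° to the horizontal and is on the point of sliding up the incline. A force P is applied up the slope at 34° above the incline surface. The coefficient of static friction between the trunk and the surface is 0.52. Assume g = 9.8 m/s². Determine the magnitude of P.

On the verge of sliding up the incline, friction equals μN and acts down the slope.
Perpendicular: N + P sin 34° = W cos 45° = 1317 N.
Along incline: P cos 34° = W sin 45° + μN  with W sin 45° = 1317 N.
Solving the pair for P and N: P = 1787 N, N = 317.3 N (and f = μN = 165 N).

P ≈ 1790 N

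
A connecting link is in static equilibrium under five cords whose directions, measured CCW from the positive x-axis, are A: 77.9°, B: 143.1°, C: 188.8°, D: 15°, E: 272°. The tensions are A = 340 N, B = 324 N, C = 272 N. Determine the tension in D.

Resolve: ΣF_x = 340 cos 77.9° + 324 cos 143.1° + 272 cos 188.8° + T_D cos 15° + T_E cos 272° = 0.
        ΣF_y = 340 sin 77.9° + 324 sin 143.1° + 272 sin 188.8° + T_D sin 15° + T_E sin 272° = 0.
The known terms sum to (-456.6, 485.4) N, so 0.9659 T_D + 0.0349 T_E = 456.6 and 0.2588 T_D − 0.9994 T_E = -485.4.
Solving simultaneously: T_D = 451 N, T_E = 602.5 N.

T_D ≈ 451 N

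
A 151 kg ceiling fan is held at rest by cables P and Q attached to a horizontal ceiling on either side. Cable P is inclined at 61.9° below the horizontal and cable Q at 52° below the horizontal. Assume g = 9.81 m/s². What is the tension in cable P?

Weight W = 151 × 9.81 = 1481 N acts straight down.
Horizontal: T_P cos 61.9° = T_Q cos 52°  →  T_Q = 0.7651 T_P.
Vertical: T_P sin 61.9° + T_Q sin 52° = 1481.
Substituting the horizontal relation into the vertical equation gives 1.485 T_P = 1481, so T_P = 997.5 N.

T_P ≈ 998 N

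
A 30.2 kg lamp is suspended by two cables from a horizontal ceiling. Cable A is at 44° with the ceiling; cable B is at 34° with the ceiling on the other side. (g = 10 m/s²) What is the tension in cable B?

Weight W = 30.2 × 10 = 302 N acts straight down.
Horizontal: T_A cos 44° = T_B cos 34°  →  T_A = 1.152 T_B.
Vertical: T_A sin 44° + T_B sin 34° = 302.
Substituting the horizontal relation into the vertical equation gives 1.36 T_B = 302, so T_B = 222.1 N.

T_B ≈ 222 N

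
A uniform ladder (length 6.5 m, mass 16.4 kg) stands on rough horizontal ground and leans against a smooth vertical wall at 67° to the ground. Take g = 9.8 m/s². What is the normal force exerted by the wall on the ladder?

Torques about the foot: N_wall · 6.5 sin 67° = 16.4×9.8×3.25 cos 67° → N_wall = 34.111 N.

N_wall ≈ 34.1 N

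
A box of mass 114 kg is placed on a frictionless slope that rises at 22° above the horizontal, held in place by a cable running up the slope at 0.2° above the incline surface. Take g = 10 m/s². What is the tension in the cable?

Take axes along and perpendicular to the incline. Weight components: W sin 22° = 427.1 N down-slope, W cos 22° = 1057 N into the surface.
Along incline: T cos 0.2° = W sin 22° → T = 427.1 N.
Perpendicular: N = W cos 22° − T sin 0.2° = 1055 N.

T ≈ 427 N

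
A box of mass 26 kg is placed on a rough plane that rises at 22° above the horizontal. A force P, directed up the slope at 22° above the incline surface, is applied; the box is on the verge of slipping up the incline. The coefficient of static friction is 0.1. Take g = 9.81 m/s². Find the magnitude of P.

On the verge of sliding up the incline, friction equals μN and acts down the slope.
Perpendicular: N + P sin 22° = W cos 22° = 236.5 N.
Along incline: P cos 22° = W sin 22° + μN  with W sin 22° = 95.55 N.
Solving the pair for P and N: P = 123.6 N, N = 190.2 N (and f = μN = 19.02 N).

P ≈ 124 N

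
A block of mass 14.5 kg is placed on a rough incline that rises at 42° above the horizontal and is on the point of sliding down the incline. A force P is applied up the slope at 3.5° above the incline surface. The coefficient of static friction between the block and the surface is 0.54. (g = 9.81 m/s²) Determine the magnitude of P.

P ≈ 39.5 N

On the verge of sliding down the incline, friction equals μN and acts up the slope.
Perpendicular: N + P sin 3.5° = W cos 42° = 105.7 N.
Along incline: P cos 3.5° + μN = W sin 42° with W sin 42° = 95.18 N.
Solving the pair for P and N: P = 39.47 N, N = 103.3 N (and f = μN = 55.78 N).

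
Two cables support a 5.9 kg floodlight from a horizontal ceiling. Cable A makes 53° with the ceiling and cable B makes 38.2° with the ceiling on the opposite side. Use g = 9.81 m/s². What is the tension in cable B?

Weight W = 5.9 × 9.81 = 57.88 N acts straight down.
Horizontal: T_A cos 53° = T_B cos 38.2°  →  T_A = 1.306 T_B.
Vertical: T_A sin 53° + T_B sin 38.2° = 57.88.
Substituting the horizontal relation into the vertical equation gives 1.661 T_B = 57.88, so T_B = 34.84 N.

T_B ≈ 34.8 N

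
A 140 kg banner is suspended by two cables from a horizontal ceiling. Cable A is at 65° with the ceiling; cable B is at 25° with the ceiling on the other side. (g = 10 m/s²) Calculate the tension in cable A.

T_A ≈ 1270 N

Weight W = 140 × 10 = 1400 N acts straight down.
Horizontal: T_A cos 65° = T_B cos 25°  →  T_B = 0.4663 T_A.
Vertical: T_A sin 65° + T_B sin 25° = 1400.
Substituting the horizontal relation into the vertical equation gives 1.103 T_A = 1400, so T_A = 1269 N.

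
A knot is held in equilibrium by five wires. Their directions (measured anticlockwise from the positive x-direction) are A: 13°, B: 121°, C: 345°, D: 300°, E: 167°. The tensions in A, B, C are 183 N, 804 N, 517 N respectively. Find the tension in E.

Resolve: ΣF_x = 183 cos 13° + 804 cos 121° + 517 cos 345° + T_D cos 300° + T_E cos 167° = 0.
        ΣF_y = 183 sin 13° + 804 sin 121° + 517 sin 345° + T_D sin 300° + T_E sin 167° = 0.
The known terms sum to (263.6, 596.5) N, so 0.5000 T_D − 0.9744 T_E = -263.6 and -0.8660 T_D + 0.2250 T_E = -596.5.
Solving simultaneously: T_D = 875.8 N, T_E = 720 N.

T_E ≈ 720 N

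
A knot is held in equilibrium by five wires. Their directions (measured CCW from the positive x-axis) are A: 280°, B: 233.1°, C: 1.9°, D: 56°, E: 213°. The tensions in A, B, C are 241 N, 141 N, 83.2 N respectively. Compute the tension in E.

T_E ≈ 583 N

Resolve: ΣF_x = 241 cos 280° + 141 cos 233.1° + 83.2 cos 1.9° + T_D cos 56° + T_E cos 213° = 0.
        ΣF_y = 241 sin 280° + 141 sin 233.1° + 83.2 sin 1.9° + T_D sin 56° + T_E sin 213° = 0.
The known terms sum to (40.34, -347.3) N, so 0.5592 T_D − 0.8387 T_E = -40.34 and 0.8290 T_D − 0.5446 T_E = 347.3.
Solving simultaneously: T_D = 801.8 N, T_E = 582.7 N.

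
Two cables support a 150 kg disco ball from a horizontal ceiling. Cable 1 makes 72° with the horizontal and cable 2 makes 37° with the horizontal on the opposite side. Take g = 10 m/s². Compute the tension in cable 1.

T_1 ≈ 1270 N

Weight W = 150 × 10 = 1500 N acts straight down.
Horizontal: T_1 cos 72° = T_2 cos 37°  →  T_2 = 0.3869 T_1.
Vertical: T_1 sin 72° + T_2 sin 37° = 1500.
Substituting the horizontal relation into the vertical equation gives 1.184 T_1 = 1500, so T_1 = 1267 N.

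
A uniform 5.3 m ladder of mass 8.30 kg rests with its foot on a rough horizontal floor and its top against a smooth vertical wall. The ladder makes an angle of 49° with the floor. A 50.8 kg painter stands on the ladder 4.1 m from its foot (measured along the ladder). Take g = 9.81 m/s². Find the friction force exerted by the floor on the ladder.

f ≈ 371 N

Torques about the foot: N_wall · 5.3 sin 49° = 8.30×9.81×2.65 cos 49° + 50.8×9.81×4.1 cos 49° → N_wall = 370.51 N.
ΣF_x = 0: f_floor = N_wall = 370.51 N.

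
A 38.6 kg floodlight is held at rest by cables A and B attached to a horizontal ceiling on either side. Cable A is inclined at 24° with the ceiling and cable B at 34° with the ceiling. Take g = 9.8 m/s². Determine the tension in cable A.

Weight W = 38.6 × 9.8 = 378.3 N acts straight down.
Horizontal: T_A cos 24° = T_B cos 34°  →  T_B = 1.102 T_A.
Vertical: T_A sin 24° + T_B sin 34° = 378.3.
Substituting the horizontal relation into the vertical equation gives 1.023 T_A = 378.3, so T_A = 369.8 N.

T_A ≈ 370 N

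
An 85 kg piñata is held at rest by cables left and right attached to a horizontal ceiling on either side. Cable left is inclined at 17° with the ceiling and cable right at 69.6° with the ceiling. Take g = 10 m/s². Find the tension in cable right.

T_right ≈ 814 N

Weight W = 85 × 10 = 850 N acts straight down.
Horizontal: T_left cos 17° = T_right cos 69.6°  →  T_left = 0.3645 T_right.
Vertical: T_left sin 17° + T_right sin 69.6° = 850.
Substituting the horizontal relation into the vertical equation gives 1.044 T_right = 850, so T_right = 814.3 N.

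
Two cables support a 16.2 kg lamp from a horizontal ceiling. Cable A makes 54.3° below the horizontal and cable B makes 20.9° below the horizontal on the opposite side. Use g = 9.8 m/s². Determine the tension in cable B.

Weight W = 16.2 × 9.8 = 158.8 N acts straight down.
Horizontal: T_A cos 54.3° = T_B cos 20.9°  →  T_A = 1.601 T_B.
Vertical: T_A sin 54.3° + T_B sin 20.9° = 158.8.
Substituting the horizontal relation into the vertical equation gives 1.657 T_B = 158.8, so T_B = 95.82 N.

T_B ≈ 95.8 N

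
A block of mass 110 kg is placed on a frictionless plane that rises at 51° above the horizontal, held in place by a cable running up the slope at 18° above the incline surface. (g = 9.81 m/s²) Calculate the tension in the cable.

T ≈ 882 N

Take axes along and perpendicular to the incline. Weight components: W sin 51° = 838.6 N down-slope, W cos 51° = 679.1 N into the surface.
Along incline: T cos 18° = W sin 51° → T = 881.8 N.
Perpendicular: N = W cos 51° − T sin 18° = 406.6 N.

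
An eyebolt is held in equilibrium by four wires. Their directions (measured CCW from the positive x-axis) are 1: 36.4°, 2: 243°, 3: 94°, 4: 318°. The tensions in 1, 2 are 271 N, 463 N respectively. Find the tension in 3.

T_3 ≈ 262 N

Resolve: ΣF_x = 271 cos 36.4° + 463 cos 243° + T_3 cos 94° + T_4 cos 318° = 0.
        ΣF_y = 271 sin 36.4° + 463 sin 243° + T_3 sin 94° + T_4 sin 318° = 0.
The known terms sum to (7.929, -251.7) N, so -0.0698 T_3 + 0.7431 T_4 = -7.929 and 0.9976 T_3 − 0.6691 T_4 = 251.7.
Solving simultaneously: T_3 = 261.7 N, T_4 = 13.89 N.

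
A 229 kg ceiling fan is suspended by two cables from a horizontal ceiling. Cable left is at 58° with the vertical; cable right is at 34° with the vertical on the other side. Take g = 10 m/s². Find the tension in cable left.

T_left ≈ 1280 N

Angles from the horizontal: cable left is 90° − 58° = 32°, cable right is 90° − 34° = 56°.
Weight W = 229 × 10 = 2290 N acts straight down.
Horizontal: T_left cos 32° = T_right cos 56°  →  T_right = 1.517 T_left.
Vertical: T_left sin 32° + T_right sin 56° = 2290.
Substituting the horizontal relation into the vertical equation gives 1.787 T_left = 2290, so T_left = 1281 N.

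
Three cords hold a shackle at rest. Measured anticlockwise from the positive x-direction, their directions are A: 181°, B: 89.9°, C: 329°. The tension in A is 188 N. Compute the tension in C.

T_C ≈ 219 N

Resolve: ΣF_x = 188 cos 181° + T_B cos 89.9° + T_C cos 329° = 0.
        ΣF_y = 188 sin 181° + T_B sin 89.9° + T_C sin 329° = 0.
The known terms sum to (-188, -3.281) N, so 0.0017 T_B + 0.8572 T_C = 188 and 1.0000 T_B − 0.5150 T_C = 3.281.
Solving simultaneously: T_B = 116.1 N, T_C = 219.1 N.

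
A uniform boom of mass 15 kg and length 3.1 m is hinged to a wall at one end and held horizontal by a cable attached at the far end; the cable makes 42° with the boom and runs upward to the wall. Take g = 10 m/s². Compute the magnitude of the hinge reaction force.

Take torques about the hinge: T sin 42° · 3.1 = 15×10×1.55 = 232.5 N·m.
So T = 232.5 / (0.6691 × 3.1) = 112.09 N.
ΣF_x = 0: H_x = T cos 42° = 83.296 N.
ΣF_y = 0: H_y = (15×10) − T sin 42° = 150 − 75 = 75 N.
|H| = √(H_x² + H_y²) = √((83.296)² + (75)²) = 112.09 N.

|H| ≈ 112 N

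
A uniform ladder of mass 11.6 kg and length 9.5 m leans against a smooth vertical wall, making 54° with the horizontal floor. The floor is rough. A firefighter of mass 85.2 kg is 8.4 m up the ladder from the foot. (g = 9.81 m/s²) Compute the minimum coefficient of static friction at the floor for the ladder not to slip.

ΣF_y = 0: N_floor = 11.6×9.81 + 85.2×9.81 = 949.61 N.
Torques about the foot: N_wall · 9.5 sin 54° = 11.6×9.81×4.75 cos 54° + 85.2×9.81×8.4 cos 54° → N_wall = 578.28 N.
ΣF_x = 0: f_floor = N_wall = 578.28 N.
μ_min = f_floor / N_floor = 578.28 / 949.61 = 0.609.

μ_min ≈ 0.609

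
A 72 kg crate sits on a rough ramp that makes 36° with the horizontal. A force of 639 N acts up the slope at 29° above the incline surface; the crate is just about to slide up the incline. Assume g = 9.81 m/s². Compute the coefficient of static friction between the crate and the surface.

On the verge of sliding up the incline, friction is at its maximum μN and acts down the slope.
Perpendicular to incline: N = W cos 36° − P sin 29° = 571.4 − 309.8 = 261.6 N.
Along incline: P cos 29° − μN = W sin 36° → μ = −(W sin 36° − P cos 29°) / N = 0.5493.

μ ≈ 0.549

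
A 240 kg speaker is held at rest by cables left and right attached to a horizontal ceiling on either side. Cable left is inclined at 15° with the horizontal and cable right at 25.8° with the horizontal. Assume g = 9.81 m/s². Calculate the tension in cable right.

T_right ≈ 3480 N

Weight W = 240 × 9.81 = 2354 N acts straight down.
Horizontal: T_left cos 15° = T_right cos 25.8°  →  T_left = 0.9321 T_right.
Vertical: T_left sin 15° + T_right sin 25.8° = 2354.
Substituting the horizontal relation into the vertical equation gives 0.6765 T_right = 2354, so T_right = 3480 N.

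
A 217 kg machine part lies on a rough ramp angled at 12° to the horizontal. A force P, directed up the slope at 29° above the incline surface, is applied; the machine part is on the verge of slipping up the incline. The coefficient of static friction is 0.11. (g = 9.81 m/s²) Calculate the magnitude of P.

P ≈ 724 N

On the verge of sliding up the incline, friction equals μN and acts down the slope.
Perpendicular: N + P sin 29° = W cos 12° = 2082 N.
Along incline: P cos 29° = W sin 12° + μN  with W sin 12° = 442.6 N.
Solving the pair for P and N: P = 723.8 N, N = 1731 N (and f = μN = 190.4 N).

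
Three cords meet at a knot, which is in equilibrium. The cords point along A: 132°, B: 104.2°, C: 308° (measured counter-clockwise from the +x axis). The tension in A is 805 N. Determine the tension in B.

T_B ≈ 139 N

Resolve: ΣF_x = 805 cos 132° + T_B cos 104.2° + T_C cos 308° = 0.
        ΣF_y = 805 sin 132° + T_B sin 104.2° + T_C sin 308° = 0.
The known terms sum to (-538.7, 598.2) N, so -0.2453 T_B + 0.6157 T_C = 538.7 and 0.9694 T_B − 0.7880 T_C = -598.2.
Solving simultaneously: T_B = 139.2 N, T_C = 930.4 N.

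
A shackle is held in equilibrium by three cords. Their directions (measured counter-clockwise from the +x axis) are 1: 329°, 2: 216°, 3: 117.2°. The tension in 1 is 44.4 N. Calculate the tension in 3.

T_3 ≈ 41.4 N

Resolve: ΣF_x = 44.4 cos 329° + T_2 cos 216° + T_3 cos 117.2° = 0.
        ΣF_y = 44.4 sin 329° + T_2 sin 216° + T_3 sin 117.2° = 0.
The known terms sum to (38.06, -22.87) N, so -0.8090 T_2 − 0.4571 T_3 = -38.06 and -0.5878 T_2 + 0.8894 T_3 = 22.87.
Solving simultaneously: T_2 = 23.68 N, T_3 = 41.36 N.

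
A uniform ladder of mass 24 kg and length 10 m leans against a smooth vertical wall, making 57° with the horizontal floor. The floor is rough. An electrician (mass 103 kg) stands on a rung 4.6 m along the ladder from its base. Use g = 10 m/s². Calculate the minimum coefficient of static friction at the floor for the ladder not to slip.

ΣF_y = 0: N_floor = 24×10 + 103×10 = 1270 N.
Torques about the foot: N_wall · 10 sin 57° = 24×10×5 cos 57° + 103×10×4.6 cos 57° → N_wall = 385.62 N.
ΣF_x = 0: f_floor = N_wall = 385.62 N.
μ_min = f_floor / N_floor = 385.62 / 1270 = 0.3036.

μ_min ≈ 0.304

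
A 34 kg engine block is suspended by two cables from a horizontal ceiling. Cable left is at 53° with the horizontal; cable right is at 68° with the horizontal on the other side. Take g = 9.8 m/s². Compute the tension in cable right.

T_right ≈ 234 N

Weight W = 34 × 9.8 = 333.2 N acts straight down.
Horizontal: T_left cos 53° = T_right cos 68°  →  T_left = 0.6225 T_right.
Vertical: T_left sin 53° + T_right sin 68° = 333.2.
Substituting the horizontal relation into the vertical equation gives 1.424 T_right = 333.2, so T_right = 233.9 N.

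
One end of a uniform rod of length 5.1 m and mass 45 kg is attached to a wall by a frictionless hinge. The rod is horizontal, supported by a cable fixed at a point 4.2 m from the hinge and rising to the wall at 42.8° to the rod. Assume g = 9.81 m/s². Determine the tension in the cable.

T ≈ 394 N

Take torques about the hinge: T sin 42.8° · 4.2 = 45×9.81×2.55 = 1125.7 N·m.
So T = 1125.7 / (0.6794 × 4.2) = 394.48 N.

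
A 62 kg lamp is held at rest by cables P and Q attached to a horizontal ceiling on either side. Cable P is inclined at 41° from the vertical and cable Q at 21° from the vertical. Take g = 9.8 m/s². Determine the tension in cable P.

Angles from the horizontal: cable P is 90° − 41° = 49°, cable Q is 90° − 21° = 69°.
Weight W = 62 × 9.8 = 607.6 N acts straight down.
Horizontal: T_P cos 49° = T_Q cos 69°  →  T_Q = 1.831 T_P.
Vertical: T_P sin 49° + T_Q sin 69° = 607.6.
Substituting the horizontal relation into the vertical equation gives 2.464 T_P = 607.6, so T_P = 246.6 N.

T_P ≈ 247 N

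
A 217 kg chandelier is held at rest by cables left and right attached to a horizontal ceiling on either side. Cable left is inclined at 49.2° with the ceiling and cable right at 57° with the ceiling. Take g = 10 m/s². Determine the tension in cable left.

T_left ≈ 1230 N

Weight W = 217 × 10 = 2170 N acts straight down.
Horizontal: T_left cos 49.2° = T_right cos 57°  →  T_right = 1.2 T_left.
Vertical: T_left sin 49.2° + T_right sin 57° = 2170.
Substituting the horizontal relation into the vertical equation gives 1.763 T_left = 2170, so T_left = 1231 N.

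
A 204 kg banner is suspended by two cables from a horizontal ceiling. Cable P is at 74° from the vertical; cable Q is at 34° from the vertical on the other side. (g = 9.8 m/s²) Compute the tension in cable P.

Angles from the horizontal: cable P is 90° − 74° = 16°, cable Q is 90° − 34° = 56°.
Weight W = 204 × 9.8 = 1999 N acts straight down.
Horizontal: T_P cos 16° = T_Q cos 56°  →  T_Q = 1.719 T_P.
Vertical: T_P sin 16° + T_Q sin 56° = 1999.
Substituting the horizontal relation into the vertical equation gives 1.701 T_P = 1999, so T_P = 1175 N.

T_P ≈ 1180 N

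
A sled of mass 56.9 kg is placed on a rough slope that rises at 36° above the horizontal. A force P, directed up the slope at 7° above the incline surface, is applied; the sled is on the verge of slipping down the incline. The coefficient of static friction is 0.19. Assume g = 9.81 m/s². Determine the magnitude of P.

P ≈ 250 N

On the verge of sliding down the incline, friction equals μN and acts up the slope.
Perpendicular: N + P sin 7° = W cos 36° = 451.6 N.
Along incline: P cos 7° + μN = W sin 36° with W sin 36° = 328.1 N.
Solving the pair for P and N: P = 249.9 N, N = 421.1 N (and f = μN = 80.01 N).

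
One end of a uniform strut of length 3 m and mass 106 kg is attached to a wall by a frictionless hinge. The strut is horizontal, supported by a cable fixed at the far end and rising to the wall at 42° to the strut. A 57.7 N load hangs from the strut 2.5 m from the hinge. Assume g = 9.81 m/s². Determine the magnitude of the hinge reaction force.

Take torques about the hinge: T sin 42° · 3 = 106×9.81×1.5 + 57.7×2.5 = 1704 N·m.
So T = 1704 / (0.6691 × 3) = 848.88 N.
ΣF_x = 0: H_x = T cos 42° = 630.84 N.
ΣF_y = 0: H_y = (106×9.81 + 57.7) − T sin 42° = 1097.6 − 568.01 = 529.55 N.
|H| = √(H_x² + H_y²) = √((630.84)² + (529.55)²) = 823.64 N.

|H| ≈ 824 N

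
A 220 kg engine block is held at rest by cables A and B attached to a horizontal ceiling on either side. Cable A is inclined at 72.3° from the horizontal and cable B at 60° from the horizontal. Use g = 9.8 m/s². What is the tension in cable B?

Weight W = 220 × 9.8 = 2156 N acts straight down.
Horizontal: T_A cos 72.3° = T_B cos 60°  →  T_A = 1.645 T_B.
Vertical: T_A sin 72.3° + T_B sin 60° = 2156.
Substituting the horizontal relation into the vertical equation gives 2.433 T_B = 2156, so T_B = 886.2 N.

T_B ≈ 886 N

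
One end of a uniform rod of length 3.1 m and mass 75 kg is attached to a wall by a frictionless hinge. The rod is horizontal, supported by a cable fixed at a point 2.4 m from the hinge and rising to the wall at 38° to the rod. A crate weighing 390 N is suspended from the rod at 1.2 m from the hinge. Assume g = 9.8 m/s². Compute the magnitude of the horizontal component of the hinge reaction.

H_x ≈ 857 N

Take torques about the hinge: T sin 38° · 2.4 = 75×9.8×1.55 + 390×1.2 = 1607.2 N·m.
So T = 1607.2 / (0.6157 × 2.4) = 1087.8 N.
ΣF_x = 0: H_x = T cos 38° = 857.16 N.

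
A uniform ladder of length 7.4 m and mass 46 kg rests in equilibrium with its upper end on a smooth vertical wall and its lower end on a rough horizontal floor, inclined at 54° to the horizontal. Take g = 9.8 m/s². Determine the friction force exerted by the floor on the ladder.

f ≈ 164 N

Torques about the foot: N_wall · 7.4 sin 54° = 46×9.8×3.7 cos 54° → N_wall = 163.76 N.
ΣF_x = 0: f_floor = N_wall = 163.76 N.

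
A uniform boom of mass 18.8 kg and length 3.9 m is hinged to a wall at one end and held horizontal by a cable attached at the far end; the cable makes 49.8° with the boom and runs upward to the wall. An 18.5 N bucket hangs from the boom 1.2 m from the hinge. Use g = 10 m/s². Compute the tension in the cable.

T ≈ 131 N

Take torques about the hinge: T sin 49.8° · 3.9 = 18.8×10×1.95 + 18.5×1.2 = 388.8 N·m.
So T = 388.8 / (0.7638 × 3.9) = 130.52 N.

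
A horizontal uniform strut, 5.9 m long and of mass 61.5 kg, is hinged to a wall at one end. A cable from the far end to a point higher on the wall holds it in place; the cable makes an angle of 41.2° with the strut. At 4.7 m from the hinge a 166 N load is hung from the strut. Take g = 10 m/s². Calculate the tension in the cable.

Take torques about the hinge: T sin 41.2° · 5.9 = 61.5×10×2.95 + 166×4.7 = 2594.4 N·m.
So T = 2594.4 / (0.6587 × 5.9) = 667.59 N.

T ≈ 668 N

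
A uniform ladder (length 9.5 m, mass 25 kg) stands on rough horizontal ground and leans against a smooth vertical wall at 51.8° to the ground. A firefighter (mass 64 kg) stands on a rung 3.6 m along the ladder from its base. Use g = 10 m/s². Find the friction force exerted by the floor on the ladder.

f ≈ 289 N

Torques about the foot: N_wall · 9.5 sin 51.8° = 25×10×4.75 cos 51.8° + 64×10×3.6 cos 51.8° → N_wall = 289.21 N.
ΣF_x = 0: f_floor = N_wall = 289.21 N.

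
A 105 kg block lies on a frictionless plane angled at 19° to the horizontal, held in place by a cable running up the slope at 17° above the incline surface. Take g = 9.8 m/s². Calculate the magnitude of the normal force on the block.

Take axes along and perpendicular to the incline. Weight components: W sin 19° = 335 N down-slope, W cos 19° = 972.9 N into the surface.
Along incline: T cos 17° = W sin 19° → T = 350.3 N.
Perpendicular: N = W cos 19° − T sin 17° = 870.5 N.

N ≈ 871 N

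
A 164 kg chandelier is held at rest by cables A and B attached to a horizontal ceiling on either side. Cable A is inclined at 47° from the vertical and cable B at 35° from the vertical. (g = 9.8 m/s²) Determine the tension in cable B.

Angles from the horizontal: cable A is 90° − 47° = 43°, cable B is 90° − 35° = 55°.
Weight W = 164 × 9.8 = 1607 N acts straight down.
Horizontal: T_A cos 43° = T_B cos 55°  →  T_A = 0.7843 T_B.
Vertical: T_A sin 43° + T_B sin 55° = 1607.
Substituting the horizontal relation into the vertical equation gives 1.354 T_B = 1607, so T_B = 1187 N.

T_B ≈ 1190 N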